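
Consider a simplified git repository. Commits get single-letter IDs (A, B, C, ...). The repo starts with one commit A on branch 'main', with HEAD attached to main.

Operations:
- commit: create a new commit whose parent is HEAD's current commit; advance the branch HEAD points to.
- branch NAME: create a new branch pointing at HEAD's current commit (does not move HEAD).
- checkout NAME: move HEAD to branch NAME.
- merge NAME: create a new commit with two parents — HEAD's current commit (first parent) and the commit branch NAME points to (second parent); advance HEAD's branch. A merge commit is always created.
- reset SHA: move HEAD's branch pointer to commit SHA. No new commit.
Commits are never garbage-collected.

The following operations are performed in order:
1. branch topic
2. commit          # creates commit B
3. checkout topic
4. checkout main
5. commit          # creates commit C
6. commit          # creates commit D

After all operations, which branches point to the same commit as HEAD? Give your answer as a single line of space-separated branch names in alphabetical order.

Answer: main

Derivation:
After op 1 (branch): HEAD=main@A [main=A topic=A]
After op 2 (commit): HEAD=main@B [main=B topic=A]
After op 3 (checkout): HEAD=topic@A [main=B topic=A]
After op 4 (checkout): HEAD=main@B [main=B topic=A]
After op 5 (commit): HEAD=main@C [main=C topic=A]
After op 6 (commit): HEAD=main@D [main=D topic=A]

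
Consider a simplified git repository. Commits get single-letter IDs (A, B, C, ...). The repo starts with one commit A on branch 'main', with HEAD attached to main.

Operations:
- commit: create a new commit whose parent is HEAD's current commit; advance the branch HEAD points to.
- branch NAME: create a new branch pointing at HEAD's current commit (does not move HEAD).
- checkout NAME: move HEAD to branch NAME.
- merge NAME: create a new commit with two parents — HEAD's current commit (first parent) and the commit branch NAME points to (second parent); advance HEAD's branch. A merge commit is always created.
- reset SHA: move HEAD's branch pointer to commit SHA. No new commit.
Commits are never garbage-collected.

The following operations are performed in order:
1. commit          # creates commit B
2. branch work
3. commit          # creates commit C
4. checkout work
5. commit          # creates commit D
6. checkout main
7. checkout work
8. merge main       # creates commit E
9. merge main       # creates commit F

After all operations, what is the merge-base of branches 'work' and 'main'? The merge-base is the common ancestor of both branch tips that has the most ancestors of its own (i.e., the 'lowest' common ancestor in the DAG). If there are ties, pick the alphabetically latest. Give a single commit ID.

Answer: C

Derivation:
After op 1 (commit): HEAD=main@B [main=B]
After op 2 (branch): HEAD=main@B [main=B work=B]
After op 3 (commit): HEAD=main@C [main=C work=B]
After op 4 (checkout): HEAD=work@B [main=C work=B]
After op 5 (commit): HEAD=work@D [main=C work=D]
After op 6 (checkout): HEAD=main@C [main=C work=D]
After op 7 (checkout): HEAD=work@D [main=C work=D]
After op 8 (merge): HEAD=work@E [main=C work=E]
After op 9 (merge): HEAD=work@F [main=C work=F]
ancestors(work=F): ['A', 'B', 'C', 'D', 'E', 'F']
ancestors(main=C): ['A', 'B', 'C']
common: ['A', 'B', 'C']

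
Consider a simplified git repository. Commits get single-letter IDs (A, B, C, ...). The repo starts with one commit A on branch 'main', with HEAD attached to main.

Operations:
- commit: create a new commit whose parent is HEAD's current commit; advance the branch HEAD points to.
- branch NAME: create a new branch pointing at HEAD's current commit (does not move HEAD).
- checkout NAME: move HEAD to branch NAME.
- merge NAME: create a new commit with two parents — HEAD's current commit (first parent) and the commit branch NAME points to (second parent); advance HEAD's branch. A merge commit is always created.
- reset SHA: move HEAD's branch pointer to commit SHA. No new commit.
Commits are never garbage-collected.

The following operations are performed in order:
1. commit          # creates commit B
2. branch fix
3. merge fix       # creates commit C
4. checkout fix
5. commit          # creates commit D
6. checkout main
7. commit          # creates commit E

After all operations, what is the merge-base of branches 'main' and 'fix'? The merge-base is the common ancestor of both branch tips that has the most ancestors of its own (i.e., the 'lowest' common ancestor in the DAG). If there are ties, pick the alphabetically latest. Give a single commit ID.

Answer: B

Derivation:
After op 1 (commit): HEAD=main@B [main=B]
After op 2 (branch): HEAD=main@B [fix=B main=B]
After op 3 (merge): HEAD=main@C [fix=B main=C]
After op 4 (checkout): HEAD=fix@B [fix=B main=C]
After op 5 (commit): HEAD=fix@D [fix=D main=C]
After op 6 (checkout): HEAD=main@C [fix=D main=C]
After op 7 (commit): HEAD=main@E [fix=D main=E]
ancestors(main=E): ['A', 'B', 'C', 'E']
ancestors(fix=D): ['A', 'B', 'D']
common: ['A', 'B']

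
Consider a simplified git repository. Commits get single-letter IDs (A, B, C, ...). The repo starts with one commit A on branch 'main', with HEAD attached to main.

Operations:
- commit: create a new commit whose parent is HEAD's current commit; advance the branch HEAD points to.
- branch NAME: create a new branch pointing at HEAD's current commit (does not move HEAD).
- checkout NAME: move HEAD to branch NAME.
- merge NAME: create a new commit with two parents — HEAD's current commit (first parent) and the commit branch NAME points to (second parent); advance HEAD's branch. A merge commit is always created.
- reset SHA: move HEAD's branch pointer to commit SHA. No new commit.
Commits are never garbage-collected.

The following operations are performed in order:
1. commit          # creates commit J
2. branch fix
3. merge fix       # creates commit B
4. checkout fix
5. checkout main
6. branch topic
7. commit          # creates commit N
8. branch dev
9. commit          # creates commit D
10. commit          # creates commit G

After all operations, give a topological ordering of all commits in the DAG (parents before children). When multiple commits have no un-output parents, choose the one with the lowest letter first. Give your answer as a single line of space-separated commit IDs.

Answer: A J B N D G

Derivation:
After op 1 (commit): HEAD=main@J [main=J]
After op 2 (branch): HEAD=main@J [fix=J main=J]
After op 3 (merge): HEAD=main@B [fix=J main=B]
After op 4 (checkout): HEAD=fix@J [fix=J main=B]
After op 5 (checkout): HEAD=main@B [fix=J main=B]
After op 6 (branch): HEAD=main@B [fix=J main=B topic=B]
After op 7 (commit): HEAD=main@N [fix=J main=N topic=B]
After op 8 (branch): HEAD=main@N [dev=N fix=J main=N topic=B]
After op 9 (commit): HEAD=main@D [dev=N fix=J main=D topic=B]
After op 10 (commit): HEAD=main@G [dev=N fix=J main=G topic=B]
commit A: parents=[]
commit B: parents=['J', 'J']
commit D: parents=['N']
commit G: parents=['D']
commit J: parents=['A']
commit N: parents=['B']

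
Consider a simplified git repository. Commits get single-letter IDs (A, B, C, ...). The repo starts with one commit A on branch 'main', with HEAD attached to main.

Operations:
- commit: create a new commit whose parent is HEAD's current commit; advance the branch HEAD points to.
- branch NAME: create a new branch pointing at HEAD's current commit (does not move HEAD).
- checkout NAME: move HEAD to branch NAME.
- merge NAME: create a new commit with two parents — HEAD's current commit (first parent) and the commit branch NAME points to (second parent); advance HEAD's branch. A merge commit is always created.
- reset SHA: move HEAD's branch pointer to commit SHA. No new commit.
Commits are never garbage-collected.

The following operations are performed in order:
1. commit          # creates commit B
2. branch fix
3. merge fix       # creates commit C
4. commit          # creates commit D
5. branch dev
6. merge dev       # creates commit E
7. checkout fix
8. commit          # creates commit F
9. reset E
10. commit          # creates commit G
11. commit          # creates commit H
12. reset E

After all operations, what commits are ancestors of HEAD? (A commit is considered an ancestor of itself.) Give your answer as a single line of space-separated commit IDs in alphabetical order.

After op 1 (commit): HEAD=main@B [main=B]
After op 2 (branch): HEAD=main@B [fix=B main=B]
After op 3 (merge): HEAD=main@C [fix=B main=C]
After op 4 (commit): HEAD=main@D [fix=B main=D]
After op 5 (branch): HEAD=main@D [dev=D fix=B main=D]
After op 6 (merge): HEAD=main@E [dev=D fix=B main=E]
After op 7 (checkout): HEAD=fix@B [dev=D fix=B main=E]
After op 8 (commit): HEAD=fix@F [dev=D fix=F main=E]
After op 9 (reset): HEAD=fix@E [dev=D fix=E main=E]
After op 10 (commit): HEAD=fix@G [dev=D fix=G main=E]
After op 11 (commit): HEAD=fix@H [dev=D fix=H main=E]
After op 12 (reset): HEAD=fix@E [dev=D fix=E main=E]

Answer: A B C D E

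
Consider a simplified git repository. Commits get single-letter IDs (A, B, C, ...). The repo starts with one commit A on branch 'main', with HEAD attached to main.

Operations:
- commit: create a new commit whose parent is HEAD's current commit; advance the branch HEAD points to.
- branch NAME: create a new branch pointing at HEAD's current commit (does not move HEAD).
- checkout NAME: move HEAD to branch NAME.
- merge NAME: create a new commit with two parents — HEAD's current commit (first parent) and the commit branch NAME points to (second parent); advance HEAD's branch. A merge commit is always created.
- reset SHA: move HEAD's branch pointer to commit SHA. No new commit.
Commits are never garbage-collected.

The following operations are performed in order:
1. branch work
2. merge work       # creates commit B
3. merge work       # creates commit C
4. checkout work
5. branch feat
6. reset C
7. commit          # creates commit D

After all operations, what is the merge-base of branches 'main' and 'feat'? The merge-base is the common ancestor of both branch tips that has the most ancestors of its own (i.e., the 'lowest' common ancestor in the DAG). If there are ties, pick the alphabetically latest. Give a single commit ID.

Answer: A

Derivation:
After op 1 (branch): HEAD=main@A [main=A work=A]
After op 2 (merge): HEAD=main@B [main=B work=A]
After op 3 (merge): HEAD=main@C [main=C work=A]
After op 4 (checkout): HEAD=work@A [main=C work=A]
After op 5 (branch): HEAD=work@A [feat=A main=C work=A]
After op 6 (reset): HEAD=work@C [feat=A main=C work=C]
After op 7 (commit): HEAD=work@D [feat=A main=C work=D]
ancestors(main=C): ['A', 'B', 'C']
ancestors(feat=A): ['A']
common: ['A']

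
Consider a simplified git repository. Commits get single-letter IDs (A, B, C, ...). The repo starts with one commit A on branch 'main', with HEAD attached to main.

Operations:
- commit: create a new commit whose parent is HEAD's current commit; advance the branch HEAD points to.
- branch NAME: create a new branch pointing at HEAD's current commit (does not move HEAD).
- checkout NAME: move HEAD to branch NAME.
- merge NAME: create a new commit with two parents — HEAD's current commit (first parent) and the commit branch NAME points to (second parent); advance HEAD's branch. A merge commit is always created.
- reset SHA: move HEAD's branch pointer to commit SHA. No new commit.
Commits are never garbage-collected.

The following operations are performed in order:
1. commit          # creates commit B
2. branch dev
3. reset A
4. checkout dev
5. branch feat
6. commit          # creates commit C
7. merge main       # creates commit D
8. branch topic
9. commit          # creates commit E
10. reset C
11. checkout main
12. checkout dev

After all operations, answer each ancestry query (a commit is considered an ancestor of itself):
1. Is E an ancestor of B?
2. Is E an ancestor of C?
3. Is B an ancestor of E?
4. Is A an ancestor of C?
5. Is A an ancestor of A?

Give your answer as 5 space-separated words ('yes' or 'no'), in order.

Answer: no no yes yes yes

Derivation:
After op 1 (commit): HEAD=main@B [main=B]
After op 2 (branch): HEAD=main@B [dev=B main=B]
After op 3 (reset): HEAD=main@A [dev=B main=A]
After op 4 (checkout): HEAD=dev@B [dev=B main=A]
After op 5 (branch): HEAD=dev@B [dev=B feat=B main=A]
After op 6 (commit): HEAD=dev@C [dev=C feat=B main=A]
After op 7 (merge): HEAD=dev@D [dev=D feat=B main=A]
After op 8 (branch): HEAD=dev@D [dev=D feat=B main=A topic=D]
After op 9 (commit): HEAD=dev@E [dev=E feat=B main=A topic=D]
After op 10 (reset): HEAD=dev@C [dev=C feat=B main=A topic=D]
After op 11 (checkout): HEAD=main@A [dev=C feat=B main=A topic=D]
After op 12 (checkout): HEAD=dev@C [dev=C feat=B main=A topic=D]
ancestors(B) = {A,B}; E in? no
ancestors(C) = {A,B,C}; E in? no
ancestors(E) = {A,B,C,D,E}; B in? yes
ancestors(C) = {A,B,C}; A in? yes
ancestors(A) = {A}; A in? yes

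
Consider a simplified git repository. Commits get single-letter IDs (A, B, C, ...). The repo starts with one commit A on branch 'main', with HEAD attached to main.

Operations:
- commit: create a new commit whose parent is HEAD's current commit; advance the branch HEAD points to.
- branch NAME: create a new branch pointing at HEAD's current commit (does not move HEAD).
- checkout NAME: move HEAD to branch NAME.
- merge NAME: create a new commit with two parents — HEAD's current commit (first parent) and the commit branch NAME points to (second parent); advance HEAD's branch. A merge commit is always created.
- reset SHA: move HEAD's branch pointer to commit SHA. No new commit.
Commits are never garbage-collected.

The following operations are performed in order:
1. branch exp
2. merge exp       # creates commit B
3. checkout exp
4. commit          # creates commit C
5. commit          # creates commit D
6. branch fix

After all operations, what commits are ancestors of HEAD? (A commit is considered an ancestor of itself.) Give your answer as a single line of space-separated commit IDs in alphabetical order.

After op 1 (branch): HEAD=main@A [exp=A main=A]
After op 2 (merge): HEAD=main@B [exp=A main=B]
After op 3 (checkout): HEAD=exp@A [exp=A main=B]
After op 4 (commit): HEAD=exp@C [exp=C main=B]
After op 5 (commit): HEAD=exp@D [exp=D main=B]
After op 6 (branch): HEAD=exp@D [exp=D fix=D main=B]

Answer: A C D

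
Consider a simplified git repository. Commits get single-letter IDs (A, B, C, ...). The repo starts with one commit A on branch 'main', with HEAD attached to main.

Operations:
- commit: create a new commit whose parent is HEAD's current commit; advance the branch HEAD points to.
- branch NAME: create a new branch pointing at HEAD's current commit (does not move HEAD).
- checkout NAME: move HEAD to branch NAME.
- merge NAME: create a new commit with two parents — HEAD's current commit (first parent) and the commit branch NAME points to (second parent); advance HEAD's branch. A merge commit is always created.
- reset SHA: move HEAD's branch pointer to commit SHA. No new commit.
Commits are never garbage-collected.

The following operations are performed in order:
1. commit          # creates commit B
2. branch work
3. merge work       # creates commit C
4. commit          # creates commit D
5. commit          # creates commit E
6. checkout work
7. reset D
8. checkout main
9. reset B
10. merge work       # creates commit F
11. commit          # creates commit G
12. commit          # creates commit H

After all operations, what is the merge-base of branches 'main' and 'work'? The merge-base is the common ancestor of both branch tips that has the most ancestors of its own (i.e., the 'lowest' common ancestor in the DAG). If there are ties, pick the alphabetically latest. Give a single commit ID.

Answer: D

Derivation:
After op 1 (commit): HEAD=main@B [main=B]
After op 2 (branch): HEAD=main@B [main=B work=B]
After op 3 (merge): HEAD=main@C [main=C work=B]
After op 4 (commit): HEAD=main@D [main=D work=B]
After op 5 (commit): HEAD=main@E [main=E work=B]
After op 6 (checkout): HEAD=work@B [main=E work=B]
After op 7 (reset): HEAD=work@D [main=E work=D]
After op 8 (checkout): HEAD=main@E [main=E work=D]
After op 9 (reset): HEAD=main@B [main=B work=D]
After op 10 (merge): HEAD=main@F [main=F work=D]
After op 11 (commit): HEAD=main@G [main=G work=D]
After op 12 (commit): HEAD=main@H [main=H work=D]
ancestors(main=H): ['A', 'B', 'C', 'D', 'F', 'G', 'H']
ancestors(work=D): ['A', 'B', 'C', 'D']
common: ['A', 'B', 'C', 'D']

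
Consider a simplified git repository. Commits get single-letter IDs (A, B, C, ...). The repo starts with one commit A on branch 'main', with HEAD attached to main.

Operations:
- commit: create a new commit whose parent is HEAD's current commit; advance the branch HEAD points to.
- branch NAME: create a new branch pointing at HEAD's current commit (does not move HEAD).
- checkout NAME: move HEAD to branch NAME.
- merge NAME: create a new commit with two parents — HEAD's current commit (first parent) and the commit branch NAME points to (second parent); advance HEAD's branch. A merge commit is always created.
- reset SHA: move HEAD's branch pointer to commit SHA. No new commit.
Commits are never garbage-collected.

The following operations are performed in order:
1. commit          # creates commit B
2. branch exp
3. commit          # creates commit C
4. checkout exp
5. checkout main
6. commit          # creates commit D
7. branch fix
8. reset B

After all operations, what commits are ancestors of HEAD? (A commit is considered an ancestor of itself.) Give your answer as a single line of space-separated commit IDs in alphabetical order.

Answer: A B

Derivation:
After op 1 (commit): HEAD=main@B [main=B]
After op 2 (branch): HEAD=main@B [exp=B main=B]
After op 3 (commit): HEAD=main@C [exp=B main=C]
After op 4 (checkout): HEAD=exp@B [exp=B main=C]
After op 5 (checkout): HEAD=main@C [exp=B main=C]
After op 6 (commit): HEAD=main@D [exp=B main=D]
After op 7 (branch): HEAD=main@D [exp=B fix=D main=D]
After op 8 (reset): HEAD=main@B [exp=B fix=D main=B]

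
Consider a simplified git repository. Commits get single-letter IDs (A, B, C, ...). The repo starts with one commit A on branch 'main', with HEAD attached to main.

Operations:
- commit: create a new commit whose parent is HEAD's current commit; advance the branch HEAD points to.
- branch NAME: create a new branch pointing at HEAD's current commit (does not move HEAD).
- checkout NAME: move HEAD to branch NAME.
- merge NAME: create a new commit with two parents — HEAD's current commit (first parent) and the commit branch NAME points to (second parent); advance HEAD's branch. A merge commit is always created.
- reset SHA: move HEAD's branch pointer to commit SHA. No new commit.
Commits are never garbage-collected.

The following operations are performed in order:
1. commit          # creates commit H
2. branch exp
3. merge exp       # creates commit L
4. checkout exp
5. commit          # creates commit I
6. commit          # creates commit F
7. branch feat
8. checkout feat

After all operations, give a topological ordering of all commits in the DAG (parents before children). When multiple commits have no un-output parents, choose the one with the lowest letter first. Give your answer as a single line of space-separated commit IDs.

After op 1 (commit): HEAD=main@H [main=H]
After op 2 (branch): HEAD=main@H [exp=H main=H]
After op 3 (merge): HEAD=main@L [exp=H main=L]
After op 4 (checkout): HEAD=exp@H [exp=H main=L]
After op 5 (commit): HEAD=exp@I [exp=I main=L]
After op 6 (commit): HEAD=exp@F [exp=F main=L]
After op 7 (branch): HEAD=exp@F [exp=F feat=F main=L]
After op 8 (checkout): HEAD=feat@F [exp=F feat=F main=L]
commit A: parents=[]
commit F: parents=['I']
commit H: parents=['A']
commit I: parents=['H']
commit L: parents=['H', 'H']

Answer: A H I F L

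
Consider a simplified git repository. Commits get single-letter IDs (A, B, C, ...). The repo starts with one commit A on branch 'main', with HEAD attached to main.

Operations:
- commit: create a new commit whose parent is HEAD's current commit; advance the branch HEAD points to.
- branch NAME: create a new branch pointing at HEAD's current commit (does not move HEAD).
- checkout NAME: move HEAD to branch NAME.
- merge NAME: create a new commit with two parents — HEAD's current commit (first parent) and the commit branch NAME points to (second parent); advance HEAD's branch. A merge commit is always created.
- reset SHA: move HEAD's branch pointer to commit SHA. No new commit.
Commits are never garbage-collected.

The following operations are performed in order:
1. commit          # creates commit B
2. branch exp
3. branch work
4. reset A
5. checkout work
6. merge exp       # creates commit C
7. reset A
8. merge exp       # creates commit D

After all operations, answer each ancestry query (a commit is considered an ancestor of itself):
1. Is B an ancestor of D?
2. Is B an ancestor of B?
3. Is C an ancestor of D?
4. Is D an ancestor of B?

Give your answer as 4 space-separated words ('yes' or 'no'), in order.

After op 1 (commit): HEAD=main@B [main=B]
After op 2 (branch): HEAD=main@B [exp=B main=B]
After op 3 (branch): HEAD=main@B [exp=B main=B work=B]
After op 4 (reset): HEAD=main@A [exp=B main=A work=B]
After op 5 (checkout): HEAD=work@B [exp=B main=A work=B]
After op 6 (merge): HEAD=work@C [exp=B main=A work=C]
After op 7 (reset): HEAD=work@A [exp=B main=A work=A]
After op 8 (merge): HEAD=work@D [exp=B main=A work=D]
ancestors(D) = {A,B,D}; B in? yes
ancestors(B) = {A,B}; B in? yes
ancestors(D) = {A,B,D}; C in? no
ancestors(B) = {A,B}; D in? no

Answer: yes yes no no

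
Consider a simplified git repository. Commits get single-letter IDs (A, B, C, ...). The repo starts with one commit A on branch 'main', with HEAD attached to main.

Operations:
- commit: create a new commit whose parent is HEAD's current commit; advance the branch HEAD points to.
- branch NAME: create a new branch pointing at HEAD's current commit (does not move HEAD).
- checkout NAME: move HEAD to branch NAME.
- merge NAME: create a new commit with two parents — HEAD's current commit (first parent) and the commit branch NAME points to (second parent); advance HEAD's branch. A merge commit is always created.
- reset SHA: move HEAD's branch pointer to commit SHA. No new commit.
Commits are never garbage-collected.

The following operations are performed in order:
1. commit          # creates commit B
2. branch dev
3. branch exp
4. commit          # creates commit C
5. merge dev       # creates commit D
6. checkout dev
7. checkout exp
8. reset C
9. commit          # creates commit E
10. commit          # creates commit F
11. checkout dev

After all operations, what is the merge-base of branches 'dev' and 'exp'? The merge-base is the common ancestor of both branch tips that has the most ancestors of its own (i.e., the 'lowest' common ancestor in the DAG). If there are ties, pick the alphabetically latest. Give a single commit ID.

Answer: B

Derivation:
After op 1 (commit): HEAD=main@B [main=B]
After op 2 (branch): HEAD=main@B [dev=B main=B]
After op 3 (branch): HEAD=main@B [dev=B exp=B main=B]
After op 4 (commit): HEAD=main@C [dev=B exp=B main=C]
After op 5 (merge): HEAD=main@D [dev=B exp=B main=D]
After op 6 (checkout): HEAD=dev@B [dev=B exp=B main=D]
After op 7 (checkout): HEAD=exp@B [dev=B exp=B main=D]
After op 8 (reset): HEAD=exp@C [dev=B exp=C main=D]
After op 9 (commit): HEAD=exp@E [dev=B exp=E main=D]
After op 10 (commit): HEAD=exp@F [dev=B exp=F main=D]
After op 11 (checkout): HEAD=dev@B [dev=B exp=F main=D]
ancestors(dev=B): ['A', 'B']
ancestors(exp=F): ['A', 'B', 'C', 'E', 'F']
common: ['A', 'B']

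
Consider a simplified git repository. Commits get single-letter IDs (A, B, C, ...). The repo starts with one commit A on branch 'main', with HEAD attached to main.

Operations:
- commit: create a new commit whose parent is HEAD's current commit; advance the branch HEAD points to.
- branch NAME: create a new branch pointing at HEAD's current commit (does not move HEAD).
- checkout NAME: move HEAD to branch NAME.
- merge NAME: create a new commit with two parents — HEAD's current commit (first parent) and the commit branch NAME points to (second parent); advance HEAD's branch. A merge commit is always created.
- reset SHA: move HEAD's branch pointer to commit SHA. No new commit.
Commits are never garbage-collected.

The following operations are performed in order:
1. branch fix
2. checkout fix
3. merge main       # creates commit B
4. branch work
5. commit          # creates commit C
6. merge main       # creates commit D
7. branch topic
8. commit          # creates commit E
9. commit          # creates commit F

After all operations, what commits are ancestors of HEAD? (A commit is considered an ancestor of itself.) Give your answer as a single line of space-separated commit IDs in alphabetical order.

Answer: A B C D E F

Derivation:
After op 1 (branch): HEAD=main@A [fix=A main=A]
After op 2 (checkout): HEAD=fix@A [fix=A main=A]
After op 3 (merge): HEAD=fix@B [fix=B main=A]
After op 4 (branch): HEAD=fix@B [fix=B main=A work=B]
After op 5 (commit): HEAD=fix@C [fix=C main=A work=B]
After op 6 (merge): HEAD=fix@D [fix=D main=A work=B]
After op 7 (branch): HEAD=fix@D [fix=D main=A topic=D work=B]
After op 8 (commit): HEAD=fix@E [fix=E main=A topic=D work=B]
After op 9 (commit): HEAD=fix@F [fix=F main=A topic=D work=B]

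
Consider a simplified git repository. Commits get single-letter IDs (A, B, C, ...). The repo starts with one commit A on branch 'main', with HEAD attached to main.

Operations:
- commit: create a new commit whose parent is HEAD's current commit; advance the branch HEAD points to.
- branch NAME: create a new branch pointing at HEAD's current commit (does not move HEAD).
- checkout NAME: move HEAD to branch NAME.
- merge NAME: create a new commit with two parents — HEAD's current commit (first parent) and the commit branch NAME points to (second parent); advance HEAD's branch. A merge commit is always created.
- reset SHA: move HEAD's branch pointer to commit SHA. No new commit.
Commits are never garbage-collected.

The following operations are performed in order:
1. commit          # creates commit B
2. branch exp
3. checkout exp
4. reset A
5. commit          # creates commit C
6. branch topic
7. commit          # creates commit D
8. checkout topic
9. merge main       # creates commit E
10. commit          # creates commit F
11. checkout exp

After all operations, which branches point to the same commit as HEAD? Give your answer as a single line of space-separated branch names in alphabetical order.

After op 1 (commit): HEAD=main@B [main=B]
After op 2 (branch): HEAD=main@B [exp=B main=B]
After op 3 (checkout): HEAD=exp@B [exp=B main=B]
After op 4 (reset): HEAD=exp@A [exp=A main=B]
After op 5 (commit): HEAD=exp@C [exp=C main=B]
After op 6 (branch): HEAD=exp@C [exp=C main=B topic=C]
After op 7 (commit): HEAD=exp@D [exp=D main=B topic=C]
After op 8 (checkout): HEAD=topic@C [exp=D main=B topic=C]
After op 9 (merge): HEAD=topic@E [exp=D main=B topic=E]
After op 10 (commit): HEAD=topic@F [exp=D main=B topic=F]
After op 11 (checkout): HEAD=exp@D [exp=D main=B topic=F]

Answer: exp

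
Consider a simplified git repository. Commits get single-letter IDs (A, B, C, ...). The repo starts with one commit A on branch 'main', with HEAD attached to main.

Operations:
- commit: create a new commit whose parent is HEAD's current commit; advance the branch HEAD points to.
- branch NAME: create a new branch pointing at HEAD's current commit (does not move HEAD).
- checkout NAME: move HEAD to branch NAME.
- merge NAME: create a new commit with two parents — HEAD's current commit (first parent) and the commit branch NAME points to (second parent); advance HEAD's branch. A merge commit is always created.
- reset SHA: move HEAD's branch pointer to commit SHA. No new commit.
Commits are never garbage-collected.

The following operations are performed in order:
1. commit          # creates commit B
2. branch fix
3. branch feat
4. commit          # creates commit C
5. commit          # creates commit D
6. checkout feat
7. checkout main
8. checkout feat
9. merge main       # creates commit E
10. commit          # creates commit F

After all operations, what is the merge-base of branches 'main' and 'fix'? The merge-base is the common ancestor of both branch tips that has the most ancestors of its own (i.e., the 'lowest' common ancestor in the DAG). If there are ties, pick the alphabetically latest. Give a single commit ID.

After op 1 (commit): HEAD=main@B [main=B]
After op 2 (branch): HEAD=main@B [fix=B main=B]
After op 3 (branch): HEAD=main@B [feat=B fix=B main=B]
After op 4 (commit): HEAD=main@C [feat=B fix=B main=C]
After op 5 (commit): HEAD=main@D [feat=B fix=B main=D]
After op 6 (checkout): HEAD=feat@B [feat=B fix=B main=D]
After op 7 (checkout): HEAD=main@D [feat=B fix=B main=D]
After op 8 (checkout): HEAD=feat@B [feat=B fix=B main=D]
After op 9 (merge): HEAD=feat@E [feat=E fix=B main=D]
After op 10 (commit): HEAD=feat@F [feat=F fix=B main=D]
ancestors(main=D): ['A', 'B', 'C', 'D']
ancestors(fix=B): ['A', 'B']
common: ['A', 'B']

Answer: B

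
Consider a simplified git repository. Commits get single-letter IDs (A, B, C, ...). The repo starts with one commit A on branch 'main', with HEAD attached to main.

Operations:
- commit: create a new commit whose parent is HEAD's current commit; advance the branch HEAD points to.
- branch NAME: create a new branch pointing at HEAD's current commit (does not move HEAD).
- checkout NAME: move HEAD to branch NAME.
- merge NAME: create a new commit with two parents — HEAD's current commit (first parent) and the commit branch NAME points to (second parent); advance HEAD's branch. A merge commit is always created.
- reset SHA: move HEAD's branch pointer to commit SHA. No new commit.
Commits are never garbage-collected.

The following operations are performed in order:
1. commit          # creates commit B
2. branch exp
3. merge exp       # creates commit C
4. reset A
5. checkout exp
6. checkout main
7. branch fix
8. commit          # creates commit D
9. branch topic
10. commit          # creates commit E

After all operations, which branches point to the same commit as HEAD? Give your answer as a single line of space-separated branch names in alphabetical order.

Answer: main

Derivation:
After op 1 (commit): HEAD=main@B [main=B]
After op 2 (branch): HEAD=main@B [exp=B main=B]
After op 3 (merge): HEAD=main@C [exp=B main=C]
After op 4 (reset): HEAD=main@A [exp=B main=A]
After op 5 (checkout): HEAD=exp@B [exp=B main=A]
After op 6 (checkout): HEAD=main@A [exp=B main=A]
After op 7 (branch): HEAD=main@A [exp=B fix=A main=A]
After op 8 (commit): HEAD=main@D [exp=B fix=A main=D]
After op 9 (branch): HEAD=main@D [exp=B fix=A main=D topic=D]
After op 10 (commit): HEAD=main@E [exp=B fix=A main=E topic=D]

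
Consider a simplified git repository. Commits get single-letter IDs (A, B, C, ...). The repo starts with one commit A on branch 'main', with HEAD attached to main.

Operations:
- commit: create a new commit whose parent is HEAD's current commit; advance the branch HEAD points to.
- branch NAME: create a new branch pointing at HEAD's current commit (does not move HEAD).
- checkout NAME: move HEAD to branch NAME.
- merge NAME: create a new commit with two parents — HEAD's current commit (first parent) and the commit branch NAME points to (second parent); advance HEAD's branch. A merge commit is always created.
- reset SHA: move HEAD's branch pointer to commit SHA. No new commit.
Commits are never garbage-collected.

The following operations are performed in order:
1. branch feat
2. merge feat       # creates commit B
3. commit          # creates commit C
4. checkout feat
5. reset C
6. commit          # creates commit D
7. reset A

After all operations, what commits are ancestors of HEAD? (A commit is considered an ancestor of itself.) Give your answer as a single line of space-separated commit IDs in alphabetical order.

After op 1 (branch): HEAD=main@A [feat=A main=A]
After op 2 (merge): HEAD=main@B [feat=A main=B]
After op 3 (commit): HEAD=main@C [feat=A main=C]
After op 4 (checkout): HEAD=feat@A [feat=A main=C]
After op 5 (reset): HEAD=feat@C [feat=C main=C]
After op 6 (commit): HEAD=feat@D [feat=D main=C]
After op 7 (reset): HEAD=feat@A [feat=A main=C]

Answer: A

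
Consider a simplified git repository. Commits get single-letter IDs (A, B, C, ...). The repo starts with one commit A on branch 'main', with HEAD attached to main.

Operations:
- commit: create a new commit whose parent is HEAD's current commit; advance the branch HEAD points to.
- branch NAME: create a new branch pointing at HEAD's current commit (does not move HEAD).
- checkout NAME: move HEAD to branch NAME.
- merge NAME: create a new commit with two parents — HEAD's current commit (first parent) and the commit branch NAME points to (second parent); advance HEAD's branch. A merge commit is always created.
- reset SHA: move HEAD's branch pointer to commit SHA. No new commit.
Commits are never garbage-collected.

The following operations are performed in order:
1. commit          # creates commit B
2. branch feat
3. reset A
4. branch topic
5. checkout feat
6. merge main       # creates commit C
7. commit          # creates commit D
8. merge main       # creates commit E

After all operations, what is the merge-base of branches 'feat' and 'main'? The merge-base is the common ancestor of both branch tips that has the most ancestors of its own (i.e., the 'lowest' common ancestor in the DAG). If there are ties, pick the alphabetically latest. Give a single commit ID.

After op 1 (commit): HEAD=main@B [main=B]
After op 2 (branch): HEAD=main@B [feat=B main=B]
After op 3 (reset): HEAD=main@A [feat=B main=A]
After op 4 (branch): HEAD=main@A [feat=B main=A topic=A]
After op 5 (checkout): HEAD=feat@B [feat=B main=A topic=A]
After op 6 (merge): HEAD=feat@C [feat=C main=A topic=A]
After op 7 (commit): HEAD=feat@D [feat=D main=A topic=A]
After op 8 (merge): HEAD=feat@E [feat=E main=A topic=A]
ancestors(feat=E): ['A', 'B', 'C', 'D', 'E']
ancestors(main=A): ['A']
common: ['A']

Answer: A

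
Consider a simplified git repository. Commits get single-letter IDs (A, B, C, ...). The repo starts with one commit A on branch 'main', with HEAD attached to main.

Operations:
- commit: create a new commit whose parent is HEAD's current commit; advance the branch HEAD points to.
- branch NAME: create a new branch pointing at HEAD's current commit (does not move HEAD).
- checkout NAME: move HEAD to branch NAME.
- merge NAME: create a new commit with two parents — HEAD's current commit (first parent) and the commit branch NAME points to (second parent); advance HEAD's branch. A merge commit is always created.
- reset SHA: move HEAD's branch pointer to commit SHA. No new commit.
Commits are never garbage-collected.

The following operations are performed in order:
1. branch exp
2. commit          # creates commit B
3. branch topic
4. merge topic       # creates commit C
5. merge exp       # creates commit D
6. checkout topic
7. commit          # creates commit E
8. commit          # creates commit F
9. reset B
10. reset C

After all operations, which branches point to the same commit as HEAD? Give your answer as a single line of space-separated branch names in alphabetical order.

Answer: topic

Derivation:
After op 1 (branch): HEAD=main@A [exp=A main=A]
After op 2 (commit): HEAD=main@B [exp=A main=B]
After op 3 (branch): HEAD=main@B [exp=A main=B topic=B]
After op 4 (merge): HEAD=main@C [exp=A main=C topic=B]
After op 5 (merge): HEAD=main@D [exp=A main=D topic=B]
After op 6 (checkout): HEAD=topic@B [exp=A main=D topic=B]
After op 7 (commit): HEAD=topic@E [exp=A main=D topic=E]
After op 8 (commit): HEAD=topic@F [exp=A main=D topic=F]
After op 9 (reset): HEAD=topic@B [exp=A main=D topic=B]
After op 10 (reset): HEAD=topic@C [exp=A main=D topic=C]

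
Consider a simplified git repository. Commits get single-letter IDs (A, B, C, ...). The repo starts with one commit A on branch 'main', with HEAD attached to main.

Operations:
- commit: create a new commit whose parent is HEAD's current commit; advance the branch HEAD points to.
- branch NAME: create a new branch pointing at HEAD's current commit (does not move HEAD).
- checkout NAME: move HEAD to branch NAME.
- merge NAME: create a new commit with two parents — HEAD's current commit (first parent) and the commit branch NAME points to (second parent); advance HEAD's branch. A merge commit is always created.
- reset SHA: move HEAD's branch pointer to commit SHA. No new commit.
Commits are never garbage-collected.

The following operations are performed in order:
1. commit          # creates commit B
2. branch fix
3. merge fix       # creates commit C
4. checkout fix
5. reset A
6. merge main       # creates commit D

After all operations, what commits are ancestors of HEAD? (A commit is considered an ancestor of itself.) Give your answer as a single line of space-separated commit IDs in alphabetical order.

After op 1 (commit): HEAD=main@B [main=B]
After op 2 (branch): HEAD=main@B [fix=B main=B]
After op 3 (merge): HEAD=main@C [fix=B main=C]
After op 4 (checkout): HEAD=fix@B [fix=B main=C]
After op 5 (reset): HEAD=fix@A [fix=A main=C]
After op 6 (merge): HEAD=fix@D [fix=D main=C]

Answer: A B C D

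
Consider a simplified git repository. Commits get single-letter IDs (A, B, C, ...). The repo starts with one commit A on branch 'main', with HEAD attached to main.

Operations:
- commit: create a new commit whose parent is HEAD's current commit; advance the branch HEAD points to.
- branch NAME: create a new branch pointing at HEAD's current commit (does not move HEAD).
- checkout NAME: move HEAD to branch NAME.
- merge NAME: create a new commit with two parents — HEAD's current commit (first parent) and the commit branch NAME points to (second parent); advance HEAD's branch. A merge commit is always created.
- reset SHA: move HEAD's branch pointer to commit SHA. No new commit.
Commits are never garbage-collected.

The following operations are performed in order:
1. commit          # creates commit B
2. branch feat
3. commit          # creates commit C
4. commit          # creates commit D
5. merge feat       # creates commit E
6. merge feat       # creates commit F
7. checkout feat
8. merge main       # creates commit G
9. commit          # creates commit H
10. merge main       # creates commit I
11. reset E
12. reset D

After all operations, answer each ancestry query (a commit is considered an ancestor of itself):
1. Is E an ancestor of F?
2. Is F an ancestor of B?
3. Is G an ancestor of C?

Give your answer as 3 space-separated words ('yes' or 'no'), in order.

Answer: yes no no

Derivation:
After op 1 (commit): HEAD=main@B [main=B]
After op 2 (branch): HEAD=main@B [feat=B main=B]
After op 3 (commit): HEAD=main@C [feat=B main=C]
After op 4 (commit): HEAD=main@D [feat=B main=D]
After op 5 (merge): HEAD=main@E [feat=B main=E]
After op 6 (merge): HEAD=main@F [feat=B main=F]
After op 7 (checkout): HEAD=feat@B [feat=B main=F]
After op 8 (merge): HEAD=feat@G [feat=G main=F]
After op 9 (commit): HEAD=feat@H [feat=H main=F]
After op 10 (merge): HEAD=feat@I [feat=I main=F]
After op 11 (reset): HEAD=feat@E [feat=E main=F]
After op 12 (reset): HEAD=feat@D [feat=D main=F]
ancestors(F) = {A,B,C,D,E,F}; E in? yes
ancestors(B) = {A,B}; F in? no
ancestors(C) = {A,B,C}; G in? no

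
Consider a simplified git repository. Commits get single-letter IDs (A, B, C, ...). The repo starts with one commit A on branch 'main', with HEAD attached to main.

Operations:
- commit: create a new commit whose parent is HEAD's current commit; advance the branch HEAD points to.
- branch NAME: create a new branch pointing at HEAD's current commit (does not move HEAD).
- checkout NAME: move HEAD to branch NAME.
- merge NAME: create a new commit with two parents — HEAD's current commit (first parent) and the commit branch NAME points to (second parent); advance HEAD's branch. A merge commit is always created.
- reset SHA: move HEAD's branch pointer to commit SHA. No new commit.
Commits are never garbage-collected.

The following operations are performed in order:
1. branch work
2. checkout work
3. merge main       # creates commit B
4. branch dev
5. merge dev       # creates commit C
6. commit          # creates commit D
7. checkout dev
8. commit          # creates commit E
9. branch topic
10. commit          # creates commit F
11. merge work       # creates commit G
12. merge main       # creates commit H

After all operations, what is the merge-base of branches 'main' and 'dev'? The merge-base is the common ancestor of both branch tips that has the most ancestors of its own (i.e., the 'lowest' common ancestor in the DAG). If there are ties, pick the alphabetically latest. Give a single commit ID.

After op 1 (branch): HEAD=main@A [main=A work=A]
After op 2 (checkout): HEAD=work@A [main=A work=A]
After op 3 (merge): HEAD=work@B [main=A work=B]
After op 4 (branch): HEAD=work@B [dev=B main=A work=B]
After op 5 (merge): HEAD=work@C [dev=B main=A work=C]
After op 6 (commit): HEAD=work@D [dev=B main=A work=D]
After op 7 (checkout): HEAD=dev@B [dev=B main=A work=D]
After op 8 (commit): HEAD=dev@E [dev=E main=A work=D]
After op 9 (branch): HEAD=dev@E [dev=E main=A topic=E work=D]
After op 10 (commit): HEAD=dev@F [dev=F main=A topic=E work=D]
After op 11 (merge): HEAD=dev@G [dev=G main=A topic=E work=D]
After op 12 (merge): HEAD=dev@H [dev=H main=A topic=E work=D]
ancestors(main=A): ['A']
ancestors(dev=H): ['A', 'B', 'C', 'D', 'E', 'F', 'G', 'H']
common: ['A']

Answer: A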